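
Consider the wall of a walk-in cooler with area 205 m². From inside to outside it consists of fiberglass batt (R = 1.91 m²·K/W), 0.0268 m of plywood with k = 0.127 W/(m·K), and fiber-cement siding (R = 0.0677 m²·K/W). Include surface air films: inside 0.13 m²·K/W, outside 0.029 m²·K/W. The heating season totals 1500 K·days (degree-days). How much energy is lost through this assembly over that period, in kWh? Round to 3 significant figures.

0.0268/0.127 = 0.211
R_total = 0.13 + 1.91 + 0.211 + 0.0677 + 0.029 = 2.348 m²·K/W
E = A × HDD × 24 / R / 1000 = 205 × 1500 × 24 / 2.348 / 1000 = 3143 kWh

3140 kWh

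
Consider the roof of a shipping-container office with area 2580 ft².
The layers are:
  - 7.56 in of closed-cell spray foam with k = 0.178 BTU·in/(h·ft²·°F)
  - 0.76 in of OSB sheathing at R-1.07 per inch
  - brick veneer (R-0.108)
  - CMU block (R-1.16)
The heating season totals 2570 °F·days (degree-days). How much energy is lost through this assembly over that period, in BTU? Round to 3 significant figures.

7.56/0.178 = 42.47
0.76 × 1.07 = 0.8132
R_total = 42.47 + 0.8132 + 0.108 + 1.16 = 44.55 ft²·°F·h/BTU
E = A × HDD × 24 / R = 2580 × 2570 × 24 / 44.55 = 3572000 BTU

3570000 BTU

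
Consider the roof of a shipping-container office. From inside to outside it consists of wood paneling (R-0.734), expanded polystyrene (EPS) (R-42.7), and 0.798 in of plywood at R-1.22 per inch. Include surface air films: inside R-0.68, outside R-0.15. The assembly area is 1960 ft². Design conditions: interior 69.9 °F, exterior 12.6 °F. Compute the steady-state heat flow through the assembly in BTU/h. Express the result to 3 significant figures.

0.798 × 1.22 = 0.9736
R_total = 0.68 + 0.734 + 42.7 + 0.9736 + 0.15 = 45.24 ft²·°F·h/BTU
Q = A·ΔT/R = 1960 × (69.9 − 12.6) / 45.24 = 2483 BTU/h

2480 BTU/h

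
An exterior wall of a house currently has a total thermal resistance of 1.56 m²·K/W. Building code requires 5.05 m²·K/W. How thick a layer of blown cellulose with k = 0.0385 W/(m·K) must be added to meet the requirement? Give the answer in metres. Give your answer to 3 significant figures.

ΔR = 5.05 − 1.56 = 3.49 m²·K/W
L = ΔR × k = 3.49 × 0.0385 = 0.1344 m

0.134 m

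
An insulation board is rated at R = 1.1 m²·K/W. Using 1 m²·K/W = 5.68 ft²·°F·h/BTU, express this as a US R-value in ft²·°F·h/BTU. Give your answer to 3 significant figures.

R_US = 1.1 × 5.68 = 6.248

6.25 ft²·°F·h/BTU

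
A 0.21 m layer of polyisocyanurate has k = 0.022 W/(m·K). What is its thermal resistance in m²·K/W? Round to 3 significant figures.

R = L/k = 0.21/0.022 = 9.545 m²·K/W

9.55 m²·K/W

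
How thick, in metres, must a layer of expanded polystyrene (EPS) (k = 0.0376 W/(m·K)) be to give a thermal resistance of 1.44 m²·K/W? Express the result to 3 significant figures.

0.0541 m

L = R·k = 1.44 × 0.0376 = 0.05414 m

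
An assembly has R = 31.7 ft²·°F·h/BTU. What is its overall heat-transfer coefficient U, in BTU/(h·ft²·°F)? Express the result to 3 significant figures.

0.0315 BTU/(h·ft²·°F)

U = 1/R = 1/31.7 = 0.03155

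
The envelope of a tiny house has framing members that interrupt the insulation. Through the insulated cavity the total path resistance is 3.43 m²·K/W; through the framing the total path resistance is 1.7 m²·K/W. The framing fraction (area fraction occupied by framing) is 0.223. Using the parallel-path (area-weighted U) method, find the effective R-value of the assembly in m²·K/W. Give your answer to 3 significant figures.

U_eff = 0.777/3.43 + 0.223/1.7 = 0.2265 + 0.1312 = 0.3577
R_eff = 1/U_eff = 2.796 m²·K/W

2.80 m²·K/W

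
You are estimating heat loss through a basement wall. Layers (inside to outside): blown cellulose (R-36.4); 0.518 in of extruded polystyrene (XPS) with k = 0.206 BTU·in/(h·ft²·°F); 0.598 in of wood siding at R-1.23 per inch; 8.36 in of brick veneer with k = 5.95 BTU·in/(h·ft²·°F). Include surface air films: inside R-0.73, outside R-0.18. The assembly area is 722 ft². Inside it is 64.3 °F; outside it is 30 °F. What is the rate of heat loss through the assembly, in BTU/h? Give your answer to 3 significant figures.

590 BTU/h

0.518/0.206 = 2.515
0.598 × 1.23 = 0.7355
8.36/5.95 = 1.405
R_total = 0.73 + 36.4 + 2.515 + 0.7355 + 1.405 + 0.18 = 41.97 ft²·°F·h/BTU
Q = A·ΔT/R = 722 × (64.3 − 30) / 41.97 = 590.1 BTU/h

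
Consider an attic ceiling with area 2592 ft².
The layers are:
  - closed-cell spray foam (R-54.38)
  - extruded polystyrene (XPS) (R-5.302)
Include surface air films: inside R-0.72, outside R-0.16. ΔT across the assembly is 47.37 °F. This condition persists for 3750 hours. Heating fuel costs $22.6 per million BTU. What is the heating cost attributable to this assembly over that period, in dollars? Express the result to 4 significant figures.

R_total = 0.72 + 54.38 + 5.302 + 0.16 = 60.562 ft²·°F·h/BTU
Q = 2592 × 47.37 / 60.562 = 2027.4 BTU/h
E = 2027.4 × 3750 = 7602700 BTU
Cost = 7602700/10⁶ × 22.6 = $171.82

171.8 dollars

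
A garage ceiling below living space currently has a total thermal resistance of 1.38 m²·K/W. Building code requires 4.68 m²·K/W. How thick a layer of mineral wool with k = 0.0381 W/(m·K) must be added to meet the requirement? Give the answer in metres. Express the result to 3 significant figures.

ΔR = 4.68 − 1.38 = 3.3 m²·K/W
L = ΔR × k = 3.3 × 0.0381 = 0.1257 m

0.126 m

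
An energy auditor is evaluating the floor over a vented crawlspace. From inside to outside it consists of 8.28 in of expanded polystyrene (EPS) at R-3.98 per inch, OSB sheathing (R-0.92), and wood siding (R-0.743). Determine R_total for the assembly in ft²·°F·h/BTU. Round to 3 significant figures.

34.6 ft²·°F·h/BTU

8.28 × 3.98 = 32.95
R_total = 32.95 + 0.92 + 0.743 = 34.62 ft²·°F·h/BTU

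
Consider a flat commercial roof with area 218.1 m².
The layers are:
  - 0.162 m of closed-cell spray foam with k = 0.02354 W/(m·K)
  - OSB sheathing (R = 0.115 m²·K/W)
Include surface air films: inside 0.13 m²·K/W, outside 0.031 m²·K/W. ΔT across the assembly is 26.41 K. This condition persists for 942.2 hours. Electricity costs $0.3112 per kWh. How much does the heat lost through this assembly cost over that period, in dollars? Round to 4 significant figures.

236.0 dollars

0.162/0.02354 = 6.8819
R_total = 0.13 + 6.8819 + 0.115 + 0.031 = 7.1579 m²·K/W
Q = 218.1 × 26.41 / 7.1579 = 804.71 W
E = 804.71 W × 942.2 h / 1000 = 758.2 kWh
Cost = 758.2 × 0.3112 = $235.95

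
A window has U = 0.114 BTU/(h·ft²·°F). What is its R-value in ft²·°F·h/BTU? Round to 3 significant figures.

R = 1/U = 1/0.114 = 8.772

8.77 ft²·°F·h/BTU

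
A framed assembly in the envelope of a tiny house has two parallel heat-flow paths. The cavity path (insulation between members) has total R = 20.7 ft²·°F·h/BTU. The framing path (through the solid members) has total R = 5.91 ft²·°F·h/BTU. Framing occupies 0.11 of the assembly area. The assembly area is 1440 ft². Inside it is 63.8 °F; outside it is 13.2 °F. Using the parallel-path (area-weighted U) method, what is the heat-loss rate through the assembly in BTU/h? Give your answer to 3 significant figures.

U_eff = 0.89/20.7 + 0.11/5.91 = 0.043 + 0.01861 = 0.06161
R_eff = 1/U_eff = 16.23 ft²·°F·h/BTU
Q = 1440 × (63.8 − 13.2) / 16.23 = 4489 BTU/h

4490 BTU/h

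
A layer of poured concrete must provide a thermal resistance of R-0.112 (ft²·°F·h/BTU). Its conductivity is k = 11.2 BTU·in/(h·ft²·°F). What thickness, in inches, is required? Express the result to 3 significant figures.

L = R × k = 0.112 × 11.2 = 1.254 in

1.25 in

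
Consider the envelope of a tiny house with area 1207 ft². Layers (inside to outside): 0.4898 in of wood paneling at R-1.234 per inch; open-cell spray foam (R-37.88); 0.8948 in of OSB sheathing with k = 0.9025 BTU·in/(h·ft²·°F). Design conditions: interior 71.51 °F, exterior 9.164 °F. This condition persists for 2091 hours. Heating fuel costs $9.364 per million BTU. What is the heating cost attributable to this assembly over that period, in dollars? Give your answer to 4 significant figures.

0.4898 × 1.234 = 0.60441
0.8948/0.9025 = 0.99147
R_total = 0.60441 + 37.88 + 0.99147 = 39.476 ft²·°F·h/BTU
Q = 1207 × (71.51 − 9.164) / 39.476 = 1906.3 BTU/h
E = 1906.3 × 2091 = 3986000 BTU
Cost = 3986000/10⁶ × 9.364 = $37.325

37.32 dollars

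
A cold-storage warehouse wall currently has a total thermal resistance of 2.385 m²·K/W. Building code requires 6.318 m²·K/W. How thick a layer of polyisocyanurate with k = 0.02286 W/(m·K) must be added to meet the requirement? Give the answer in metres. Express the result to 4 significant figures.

ΔR = 6.318 − 2.385 = 3.933 m²·K/W
L = ΔR × k = 3.933 × 0.02286 = 0.089908 m

0.08991 m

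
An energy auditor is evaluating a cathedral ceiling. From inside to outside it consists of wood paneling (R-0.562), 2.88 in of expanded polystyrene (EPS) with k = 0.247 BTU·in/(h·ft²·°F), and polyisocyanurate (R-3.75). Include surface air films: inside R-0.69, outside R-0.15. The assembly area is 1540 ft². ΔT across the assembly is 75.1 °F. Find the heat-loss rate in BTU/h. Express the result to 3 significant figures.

2.88/0.247 = 11.66
R_total = 0.69 + 0.562 + 11.66 + 3.75 + 0.15 = 16.81 ft²·°F·h/BTU
Q = A·ΔT/R = 1540 × 75.1 / 16.81 = 6879 BTU/h

6880 BTU/h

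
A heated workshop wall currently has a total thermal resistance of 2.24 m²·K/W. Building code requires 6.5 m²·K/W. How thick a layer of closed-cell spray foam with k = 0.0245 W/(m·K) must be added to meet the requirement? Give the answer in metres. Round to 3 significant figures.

0.104 m

ΔR = 6.5 − 2.24 = 4.26 m²·K/W
L = ΔR × k = 4.26 × 0.0245 = 0.1044 m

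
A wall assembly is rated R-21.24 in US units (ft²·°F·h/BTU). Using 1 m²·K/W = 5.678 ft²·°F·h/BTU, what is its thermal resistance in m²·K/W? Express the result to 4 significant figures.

R_SI = 21.24/5.678 = 3.7408

3.741 m²·K/W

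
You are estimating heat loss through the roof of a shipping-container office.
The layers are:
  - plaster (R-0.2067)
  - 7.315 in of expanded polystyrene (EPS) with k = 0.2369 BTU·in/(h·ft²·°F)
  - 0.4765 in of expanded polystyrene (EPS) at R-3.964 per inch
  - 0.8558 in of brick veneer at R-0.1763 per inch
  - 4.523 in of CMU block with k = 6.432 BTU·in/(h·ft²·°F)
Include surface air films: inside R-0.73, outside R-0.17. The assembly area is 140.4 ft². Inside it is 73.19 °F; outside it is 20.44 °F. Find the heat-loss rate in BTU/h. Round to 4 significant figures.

7.315/0.2369 = 30.878
0.4765 × 3.964 = 1.8888
0.8558 × 0.1763 = 0.15088
4.523/6.432 = 0.7032
R_total = 0.73 + 0.2067 + 30.878 + 1.8888 + 0.15088 + 0.7032 + 0.17 = 34.728 ft²·°F·h/BTU
Q = A·ΔT/R = 140.4 × (73.19 − 20.44) / 34.728 = 213.26 BTU/h

213.3 BTU/h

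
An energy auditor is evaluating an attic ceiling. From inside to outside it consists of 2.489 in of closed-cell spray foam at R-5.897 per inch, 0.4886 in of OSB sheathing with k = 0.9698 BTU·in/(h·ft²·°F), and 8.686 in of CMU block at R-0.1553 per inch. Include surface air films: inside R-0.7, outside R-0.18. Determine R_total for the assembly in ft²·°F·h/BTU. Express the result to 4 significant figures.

2.489 × 5.897 = 14.678
0.4886/0.9698 = 0.50382
8.686 × 0.1553 = 1.3489
R_total = 0.7 + 14.678 + 0.50382 + 1.3489 + 0.18 = 17.41 ft²·°F·h/BTU

17.41 ft²·°F·h/BTU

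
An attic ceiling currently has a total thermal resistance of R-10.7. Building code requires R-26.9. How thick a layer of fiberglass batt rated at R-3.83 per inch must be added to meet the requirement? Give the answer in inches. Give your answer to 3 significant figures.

4.23 in

ΔR = 26.9 − 10.7 = 16.2 ft²·°F·h/BTU
L = ΔR / (R/in) = 16.2/3.83 = 4.23 in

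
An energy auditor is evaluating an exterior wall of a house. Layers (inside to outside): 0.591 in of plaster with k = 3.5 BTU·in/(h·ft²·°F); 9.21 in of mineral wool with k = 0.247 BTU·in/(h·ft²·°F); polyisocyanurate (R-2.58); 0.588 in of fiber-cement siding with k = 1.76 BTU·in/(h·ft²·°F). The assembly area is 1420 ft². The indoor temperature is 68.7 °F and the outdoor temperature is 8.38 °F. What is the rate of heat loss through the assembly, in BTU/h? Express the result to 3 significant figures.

2120 BTU/h

0.591/3.5 = 0.1689
9.21/0.247 = 37.29
0.588/1.76 = 0.3341
R_total = 0.1689 + 37.29 + 2.58 + 0.3341 = 40.37 ft²·°F·h/BTU
Q = A·ΔT/R = 1420 × (68.7 − 8.38) / 40.37 = 2122 BTU/h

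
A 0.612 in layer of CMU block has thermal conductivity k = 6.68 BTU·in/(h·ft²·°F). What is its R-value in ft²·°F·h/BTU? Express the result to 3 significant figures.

R = L/k = 0.612/6.68 = 0.09162 ft²·°F·h/BTU

0.0916 ft²·°F·h/BTU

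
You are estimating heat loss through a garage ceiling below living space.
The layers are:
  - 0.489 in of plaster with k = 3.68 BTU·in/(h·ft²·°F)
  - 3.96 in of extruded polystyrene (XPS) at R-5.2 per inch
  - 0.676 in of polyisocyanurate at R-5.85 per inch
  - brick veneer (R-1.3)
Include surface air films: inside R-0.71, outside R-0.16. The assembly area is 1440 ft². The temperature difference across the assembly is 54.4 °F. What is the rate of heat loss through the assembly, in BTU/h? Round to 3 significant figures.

0.489/3.68 = 0.1329
3.96 × 5.2 = 20.59
0.676 × 5.85 = 3.955
R_total = 0.71 + 0.1329 + 20.59 + 3.955 + 1.3 + 0.16 = 26.85 ft²·°F·h/BTU
Q = A·ΔT/R = 1440 × 54.4 / 26.85 = 2918 BTU/h

2920 BTU/h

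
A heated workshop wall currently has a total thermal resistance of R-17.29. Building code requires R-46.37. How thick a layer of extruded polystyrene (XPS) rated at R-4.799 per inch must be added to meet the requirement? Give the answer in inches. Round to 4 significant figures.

ΔR = 46.37 − 17.29 = 29.08 ft²·°F·h/BTU
L = ΔR / (R/in) = 29.08/4.799 = 6.0596 in

6.060 in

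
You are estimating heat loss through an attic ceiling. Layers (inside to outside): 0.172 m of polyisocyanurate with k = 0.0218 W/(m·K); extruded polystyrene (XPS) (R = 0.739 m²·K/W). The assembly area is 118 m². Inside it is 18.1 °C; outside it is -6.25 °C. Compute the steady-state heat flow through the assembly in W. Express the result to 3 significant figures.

0.172/0.0218 = 7.89
R_total = 7.89 + 0.739 = 8.629 m²·K/W
Q = A·ΔT/R = 118 × (18.1 − (-6.25)) / 8.629 = 333 W

333 W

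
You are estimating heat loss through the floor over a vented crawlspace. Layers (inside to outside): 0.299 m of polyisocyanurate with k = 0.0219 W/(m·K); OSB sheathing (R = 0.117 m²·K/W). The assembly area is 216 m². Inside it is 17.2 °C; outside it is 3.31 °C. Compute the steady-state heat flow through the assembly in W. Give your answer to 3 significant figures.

218 W

0.299/0.0219 = 13.65
R_total = 13.65 + 0.117 = 13.77 m²·K/W
Q = A·ΔT/R = 216 × (17.2 − 3.31) / 13.77 = 217.9 W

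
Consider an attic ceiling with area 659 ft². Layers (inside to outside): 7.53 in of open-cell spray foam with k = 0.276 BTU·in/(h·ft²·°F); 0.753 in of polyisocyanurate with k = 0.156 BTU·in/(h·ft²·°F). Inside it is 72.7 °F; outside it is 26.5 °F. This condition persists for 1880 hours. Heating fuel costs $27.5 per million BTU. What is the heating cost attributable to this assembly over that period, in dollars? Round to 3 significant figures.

49.0 dollars

7.53/0.276 = 27.28
0.753/0.156 = 4.827
R_total = 27.28 + 4.827 = 32.11 ft²·°F·h/BTU
Q = 659 × (72.7 − 26.5) / 32.11 = 948.2 BTU/h
E = 948.2 × 1880 = 1783000 BTU
Cost = 1783000/10⁶ × 27.5 = $49.02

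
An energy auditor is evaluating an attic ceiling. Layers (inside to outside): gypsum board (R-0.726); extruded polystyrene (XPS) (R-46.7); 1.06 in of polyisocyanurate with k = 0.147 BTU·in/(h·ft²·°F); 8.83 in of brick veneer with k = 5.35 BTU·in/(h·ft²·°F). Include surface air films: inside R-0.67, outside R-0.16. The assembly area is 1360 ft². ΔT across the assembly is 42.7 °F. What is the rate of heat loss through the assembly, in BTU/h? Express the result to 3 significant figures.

1020 BTU/h

1.06/0.147 = 7.211
8.83/5.35 = 1.65
R_total = 0.67 + 0.726 + 46.7 + 7.211 + 1.65 + 0.16 = 57.12 ft²·°F·h/BTU
Q = A·ΔT/R = 1360 × 42.7 / 57.12 = 1017 BTU/h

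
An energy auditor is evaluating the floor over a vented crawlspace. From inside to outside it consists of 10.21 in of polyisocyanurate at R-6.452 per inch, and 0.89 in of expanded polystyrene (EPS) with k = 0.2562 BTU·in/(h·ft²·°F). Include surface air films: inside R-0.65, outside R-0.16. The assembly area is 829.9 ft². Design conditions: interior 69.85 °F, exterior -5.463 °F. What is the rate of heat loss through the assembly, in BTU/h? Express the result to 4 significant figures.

10.21 × 6.452 = 65.875
0.89/0.2562 = 3.4738
R_total = 0.65 + 65.875 + 3.4738 + 0.16 = 70.159 ft²·°F·h/BTU
Q = A·ΔT/R = 829.9 × (69.85 − (-5.463)) / 70.159 = 890.87 BTU/h

890.9 BTU/h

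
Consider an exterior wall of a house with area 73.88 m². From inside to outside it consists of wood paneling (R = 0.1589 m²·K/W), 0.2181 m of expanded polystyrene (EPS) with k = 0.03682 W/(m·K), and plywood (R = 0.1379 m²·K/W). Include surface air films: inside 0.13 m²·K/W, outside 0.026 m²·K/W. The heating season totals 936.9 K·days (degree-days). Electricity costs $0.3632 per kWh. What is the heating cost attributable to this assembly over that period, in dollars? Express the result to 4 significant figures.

0.2181/0.03682 = 5.9234
R_total = 0.13 + 0.1589 + 5.9234 + 0.1379 + 0.026 = 6.3762 m²·K/W
E = A × HDD × 24 / R / 1000 = 73.88 × 936.9 × 24 / 6.3762 / 1000 = 260.54 kWh
Cost = 260.54 × 0.3632 = $94.627

94.63 dollars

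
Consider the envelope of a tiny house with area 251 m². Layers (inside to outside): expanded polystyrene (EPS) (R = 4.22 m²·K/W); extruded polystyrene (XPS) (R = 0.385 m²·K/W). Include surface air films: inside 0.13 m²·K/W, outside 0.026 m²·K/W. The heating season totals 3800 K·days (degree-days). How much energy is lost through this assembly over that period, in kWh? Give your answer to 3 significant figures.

R_total = 0.13 + 4.22 + 0.385 + 0.026 = 4.761 m²·K/W
E = A × HDD × 24 / R / 1000 = 251 × 3800 × 24 / 4.761 / 1000 = 4808 kWh

4810 kWh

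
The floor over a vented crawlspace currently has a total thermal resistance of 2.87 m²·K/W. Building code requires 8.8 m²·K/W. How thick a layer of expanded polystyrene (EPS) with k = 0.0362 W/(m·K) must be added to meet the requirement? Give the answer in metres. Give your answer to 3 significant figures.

ΔR = 8.8 − 2.87 = 5.93 m²·K/W
L = ΔR × k = 5.93 × 0.0362 = 0.2147 m

0.215 m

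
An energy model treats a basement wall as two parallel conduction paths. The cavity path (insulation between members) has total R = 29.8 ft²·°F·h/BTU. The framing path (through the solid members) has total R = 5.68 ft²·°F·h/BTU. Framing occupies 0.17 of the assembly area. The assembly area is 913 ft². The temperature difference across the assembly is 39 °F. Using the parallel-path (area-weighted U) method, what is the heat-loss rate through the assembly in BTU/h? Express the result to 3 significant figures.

2060 BTU/h

U_eff = 0.83/29.8 + 0.17/5.68 = 0.02785 + 0.02993 = 0.05778
R_eff = 1/U_eff = 17.31 ft²·°F·h/BTU
Q = 913 × 39 / 17.31 = 2057 BTU/h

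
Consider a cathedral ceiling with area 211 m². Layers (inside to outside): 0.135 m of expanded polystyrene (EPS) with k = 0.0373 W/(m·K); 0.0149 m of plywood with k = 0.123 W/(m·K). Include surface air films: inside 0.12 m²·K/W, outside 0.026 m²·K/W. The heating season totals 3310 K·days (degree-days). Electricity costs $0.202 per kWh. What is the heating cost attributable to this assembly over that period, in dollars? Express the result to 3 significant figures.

871 dollars

0.135/0.0373 = 3.619
0.0149/0.123 = 0.1211
R_total = 0.12 + 3.619 + 0.1211 + 0.026 = 3.886 m²·K/W
E = A × HDD × 24 / R / 1000 = 211 × 3310 × 24 / 3.886 / 1000 = 4313 kWh
Cost = 4313 × 0.202 = $871.2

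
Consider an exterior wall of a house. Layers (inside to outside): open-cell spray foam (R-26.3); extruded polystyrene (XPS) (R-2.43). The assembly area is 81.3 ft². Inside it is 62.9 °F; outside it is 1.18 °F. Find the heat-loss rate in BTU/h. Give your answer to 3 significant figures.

175 BTU/h

R_total = 26.3 + 2.43 = 28.73 ft²·°F·h/BTU
Q = A·ΔT/R = 81.3 × (62.9 − 1.18) / 28.73 = 174.7 BTU/h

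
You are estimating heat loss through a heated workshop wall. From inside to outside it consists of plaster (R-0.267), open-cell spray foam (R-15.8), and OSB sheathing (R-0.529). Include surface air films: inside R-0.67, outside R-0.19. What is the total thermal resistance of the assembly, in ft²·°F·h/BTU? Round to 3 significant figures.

R_total = 0.67 + 0.267 + 15.8 + 0.529 + 0.19 = 17.46 ft²·°F·h/BTU

17.5 ft²·°F·h/BTU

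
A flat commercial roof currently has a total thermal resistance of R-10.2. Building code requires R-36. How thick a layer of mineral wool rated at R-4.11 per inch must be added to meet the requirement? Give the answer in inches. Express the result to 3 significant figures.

6.28 in

ΔR = 36 − 10.2 = 25.8 ft²·°F·h/BTU
L = ΔR / (R/in) = 25.8/4.11 = 6.277 in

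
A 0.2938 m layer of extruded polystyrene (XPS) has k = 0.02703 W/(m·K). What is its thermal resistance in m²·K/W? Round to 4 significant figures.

10.87 m²·K/W

R = L/k = 0.2938/0.02703 = 10.869 m²·K/W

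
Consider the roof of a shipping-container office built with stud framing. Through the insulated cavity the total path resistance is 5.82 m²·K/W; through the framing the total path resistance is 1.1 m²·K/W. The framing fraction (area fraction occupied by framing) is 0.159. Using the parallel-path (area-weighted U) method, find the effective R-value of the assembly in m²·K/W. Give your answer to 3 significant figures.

U_eff = 0.841/5.82 + 0.159/1.1 = 0.1445 + 0.1445 = 0.289
R_eff = 1/U_eff = 3.46 m²·K/W

3.46 m²·K/W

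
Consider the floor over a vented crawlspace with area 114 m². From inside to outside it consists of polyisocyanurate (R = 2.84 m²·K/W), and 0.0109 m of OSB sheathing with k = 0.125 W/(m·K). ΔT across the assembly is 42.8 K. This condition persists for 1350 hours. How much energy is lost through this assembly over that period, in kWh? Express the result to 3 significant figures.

2250 kWh

0.0109/0.125 = 0.0872
R_total = 2.84 + 0.0872 = 2.927 m²·K/W
Q = 114 × 42.8 / 2.927 = 1667 W
E = 1667 W × 1350 h / 1000 = 2250 kWh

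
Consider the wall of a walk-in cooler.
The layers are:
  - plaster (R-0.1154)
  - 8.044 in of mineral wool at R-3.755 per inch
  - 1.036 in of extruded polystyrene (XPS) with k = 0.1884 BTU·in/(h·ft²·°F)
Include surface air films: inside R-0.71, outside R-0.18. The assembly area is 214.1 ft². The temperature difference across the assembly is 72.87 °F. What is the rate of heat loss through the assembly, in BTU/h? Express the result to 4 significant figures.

8.044 × 3.755 = 30.205
1.036/0.1884 = 5.4989
R_total = 0.71 + 0.1154 + 30.205 + 5.4989 + 0.18 = 36.71 ft²·°F·h/BTU
Q = A·ΔT/R = 214.1 × 72.87 / 36.71 = 425 BTU/h

425.0 BTU/h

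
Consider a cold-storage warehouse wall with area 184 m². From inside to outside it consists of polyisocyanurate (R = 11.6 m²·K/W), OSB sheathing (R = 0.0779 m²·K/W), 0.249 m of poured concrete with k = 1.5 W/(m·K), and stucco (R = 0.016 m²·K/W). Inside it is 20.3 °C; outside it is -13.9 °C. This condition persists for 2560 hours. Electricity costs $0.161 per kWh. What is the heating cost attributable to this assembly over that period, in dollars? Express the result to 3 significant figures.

219 dollars

0.249/1.5 = 0.166
R_total = 11.6 + 0.0779 + 0.166 + 0.016 = 11.86 m²·K/W
Q = 184 × (20.3 − (-13.9)) / 11.86 = 530.6 W
E = 530.6 W × 2560 h / 1000 = 1358 kWh
Cost = 1358 × 0.161 = $218.7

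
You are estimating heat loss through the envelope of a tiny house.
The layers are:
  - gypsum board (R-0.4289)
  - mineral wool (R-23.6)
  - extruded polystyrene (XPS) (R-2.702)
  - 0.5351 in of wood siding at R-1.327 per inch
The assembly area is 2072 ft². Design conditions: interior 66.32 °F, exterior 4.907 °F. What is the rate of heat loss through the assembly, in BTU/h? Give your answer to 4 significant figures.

0.5351 × 1.327 = 0.71008
R_total = 0.4289 + 23.6 + 2.702 + 0.71008 = 27.441 ft²·°F·h/BTU
Q = A·ΔT/R = 2072 × (66.32 − 4.907) / 27.441 = 4637.1 BTU/h

4637 BTU/h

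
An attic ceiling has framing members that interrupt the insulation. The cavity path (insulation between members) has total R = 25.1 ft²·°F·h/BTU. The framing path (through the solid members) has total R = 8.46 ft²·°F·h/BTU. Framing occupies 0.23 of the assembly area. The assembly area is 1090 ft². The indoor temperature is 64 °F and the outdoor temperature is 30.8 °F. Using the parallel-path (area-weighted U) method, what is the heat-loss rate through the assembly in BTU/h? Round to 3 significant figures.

2090 BTU/h

U_eff = 0.77/25.1 + 0.23/8.46 = 0.03068 + 0.02719 = 0.05786
R_eff = 1/U_eff = 17.28 ft²·°F·h/BTU
Q = 1090 × (64 − 30.8) / 17.28 = 2094 BTU/h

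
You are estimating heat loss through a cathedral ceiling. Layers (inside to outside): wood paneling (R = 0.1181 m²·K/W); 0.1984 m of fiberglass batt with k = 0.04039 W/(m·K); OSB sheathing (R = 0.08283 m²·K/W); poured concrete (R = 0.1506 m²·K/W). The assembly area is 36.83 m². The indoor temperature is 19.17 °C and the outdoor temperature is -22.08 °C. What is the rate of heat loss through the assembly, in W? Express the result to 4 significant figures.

288.6 W

0.1984/0.04039 = 4.9121
R_total = 0.1181 + 4.9121 + 0.08283 + 0.1506 = 5.2636 m²·K/W
Q = A·ΔT/R = 36.83 × (19.17 − (-22.08)) / 5.2636 = 288.63 W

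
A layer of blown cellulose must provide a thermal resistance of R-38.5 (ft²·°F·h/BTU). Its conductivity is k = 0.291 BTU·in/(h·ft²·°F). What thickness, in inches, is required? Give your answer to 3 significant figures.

11.2 in

L = R × k = 38.5 × 0.291 = 11.2 in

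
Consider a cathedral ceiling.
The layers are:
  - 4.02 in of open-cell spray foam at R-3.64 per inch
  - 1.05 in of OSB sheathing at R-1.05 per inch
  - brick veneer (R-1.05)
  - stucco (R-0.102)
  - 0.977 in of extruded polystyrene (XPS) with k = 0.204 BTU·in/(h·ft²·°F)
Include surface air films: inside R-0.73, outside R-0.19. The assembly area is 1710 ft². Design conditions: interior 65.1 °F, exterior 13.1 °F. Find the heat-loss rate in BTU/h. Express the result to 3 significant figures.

3940 BTU/h

4.02 × 3.64 = 14.63
1.05 × 1.05 = 1.103
0.977/0.204 = 4.789
R_total = 0.73 + 14.63 + 1.103 + 1.05 + 0.102 + 4.789 + 0.19 = 22.6 ft²·°F·h/BTU
Q = A·ΔT/R = 1710 × (65.1 − 13.1) / 22.6 = 3935 BTU/h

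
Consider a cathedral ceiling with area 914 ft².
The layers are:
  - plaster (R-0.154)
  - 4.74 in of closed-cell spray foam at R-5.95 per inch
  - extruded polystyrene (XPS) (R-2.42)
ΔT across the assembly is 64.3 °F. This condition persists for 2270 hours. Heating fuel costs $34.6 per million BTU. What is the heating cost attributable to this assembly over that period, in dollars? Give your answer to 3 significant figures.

4.74 × 5.95 = 28.2
R_total = 0.154 + 28.2 + 2.42 = 30.78 ft²·°F·h/BTU
Q = 914 × 64.3 / 30.78 = 1910 BTU/h
E = 1910 × 2270 = 4335000 BTU
Cost = 4335000/10⁶ × 34.6 = $150

150 dollars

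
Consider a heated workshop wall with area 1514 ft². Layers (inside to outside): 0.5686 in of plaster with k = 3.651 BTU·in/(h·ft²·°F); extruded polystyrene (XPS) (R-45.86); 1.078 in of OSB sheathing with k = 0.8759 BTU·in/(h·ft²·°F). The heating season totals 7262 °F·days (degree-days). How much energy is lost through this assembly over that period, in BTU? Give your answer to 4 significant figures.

5585000 BTU

0.5686/3.651 = 0.15574
1.078/0.8759 = 1.2307
R_total = 0.15574 + 45.86 + 1.2307 = 47.246 ft²·°F·h/BTU
E = A × HDD × 24 / R = 1514 × 7262 × 24 / 47.246 = 5585000 BTU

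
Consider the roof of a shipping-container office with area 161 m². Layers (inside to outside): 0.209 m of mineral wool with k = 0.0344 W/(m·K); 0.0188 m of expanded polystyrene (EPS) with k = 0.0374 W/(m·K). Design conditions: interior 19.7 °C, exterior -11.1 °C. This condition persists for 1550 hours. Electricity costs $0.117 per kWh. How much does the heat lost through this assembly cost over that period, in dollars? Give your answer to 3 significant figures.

0.209/0.0344 = 6.076
0.0188/0.0374 = 0.5027
R_total = 6.076 + 0.5027 = 6.578 m²·K/W
Q = 161 × (19.7 − (-11.1)) / 6.578 = 753.8 W
E = 753.8 W × 1550 h / 1000 = 1168 kWh
Cost = 1168 × 0.117 = $136.7

137 dollars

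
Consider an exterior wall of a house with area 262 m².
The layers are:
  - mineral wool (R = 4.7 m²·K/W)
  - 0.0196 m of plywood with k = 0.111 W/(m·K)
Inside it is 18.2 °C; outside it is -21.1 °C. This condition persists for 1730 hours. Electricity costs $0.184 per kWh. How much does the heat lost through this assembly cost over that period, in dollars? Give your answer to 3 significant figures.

0.0196/0.111 = 0.1766
R_total = 4.7 + 0.1766 = 4.877 m²·K/W
Q = 262 × (18.2 − (-21.1)) / 4.877 = 2111 W
E = 2111 W × 1730 h / 1000 = 3653 kWh
Cost = 3653 × 0.184 = $672.1

672 dollars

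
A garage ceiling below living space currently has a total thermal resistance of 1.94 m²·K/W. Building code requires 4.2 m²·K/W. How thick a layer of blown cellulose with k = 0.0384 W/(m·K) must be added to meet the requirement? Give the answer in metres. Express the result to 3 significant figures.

0.0868 m

ΔR = 4.2 − 1.94 = 2.26 m²·K/W
L = ΔR × k = 2.26 × 0.0384 = 0.08678 m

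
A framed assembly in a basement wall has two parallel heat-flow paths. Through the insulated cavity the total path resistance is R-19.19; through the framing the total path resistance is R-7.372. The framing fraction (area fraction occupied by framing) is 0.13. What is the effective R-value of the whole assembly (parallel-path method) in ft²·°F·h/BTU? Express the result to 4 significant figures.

U_eff = 0.87/19.19 + 0.13/7.372 = 0.045336 + 0.017634 = 0.06297
R_eff = 1/U_eff = 15.88 ft²·°F·h/BTU

15.88 ft²·°F·h/BTU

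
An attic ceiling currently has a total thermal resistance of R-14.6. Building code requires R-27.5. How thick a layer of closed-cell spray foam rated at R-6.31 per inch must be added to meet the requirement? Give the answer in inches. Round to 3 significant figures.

2.04 in

ΔR = 27.5 − 14.6 = 12.9 ft²·°F·h/BTU
L = ΔR / (R/in) = 12.9/6.31 = 2.044 in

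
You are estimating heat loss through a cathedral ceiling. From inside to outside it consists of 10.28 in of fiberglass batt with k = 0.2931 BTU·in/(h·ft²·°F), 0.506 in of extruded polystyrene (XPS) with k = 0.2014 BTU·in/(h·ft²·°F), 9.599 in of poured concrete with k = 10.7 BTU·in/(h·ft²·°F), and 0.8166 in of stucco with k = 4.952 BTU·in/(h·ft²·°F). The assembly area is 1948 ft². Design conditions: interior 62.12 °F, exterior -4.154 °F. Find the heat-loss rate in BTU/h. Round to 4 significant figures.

10.28/0.2931 = 35.073
0.506/0.2014 = 2.5124
9.599/10.7 = 0.8971
0.8166/4.952 = 0.1649
R_total = 35.073 + 2.5124 + 0.8971 + 0.1649 = 38.648 ft²·°F·h/BTU
Q = A·ΔT/R = 1948 × (62.12 − (-4.154)) / 38.648 = 3340.5 BTU/h

3340 BTU/h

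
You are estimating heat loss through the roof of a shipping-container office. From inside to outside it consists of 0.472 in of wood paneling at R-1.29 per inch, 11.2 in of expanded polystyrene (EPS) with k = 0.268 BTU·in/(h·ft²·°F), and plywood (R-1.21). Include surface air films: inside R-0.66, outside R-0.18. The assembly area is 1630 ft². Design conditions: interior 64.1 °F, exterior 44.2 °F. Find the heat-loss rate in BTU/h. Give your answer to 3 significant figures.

0.472 × 1.29 = 0.6089
11.2/0.268 = 41.79
R_total = 0.66 + 0.6089 + 41.79 + 1.21 + 0.18 = 44.45 ft²·°F·h/BTU
Q = A·ΔT/R = 1630 × (64.1 − 44.2) / 44.45 = 729.7 BTU/h

730 BTU/h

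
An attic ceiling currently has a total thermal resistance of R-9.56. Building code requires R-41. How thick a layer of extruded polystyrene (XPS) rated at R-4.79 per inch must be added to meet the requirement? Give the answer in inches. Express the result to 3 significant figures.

6.56 in

ΔR = 41 − 9.56 = 31.44 ft²·°F·h/BTU
L = ΔR / (R/in) = 31.44/4.79 = 6.564 in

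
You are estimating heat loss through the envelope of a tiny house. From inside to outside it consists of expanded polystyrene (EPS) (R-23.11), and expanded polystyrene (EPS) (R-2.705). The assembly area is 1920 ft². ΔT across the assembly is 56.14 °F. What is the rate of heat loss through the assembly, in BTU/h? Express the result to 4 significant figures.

R_total = 23.11 + 2.705 = 25.815 ft²·°F·h/BTU
Q = A·ΔT/R = 1920 × 56.14 / 25.815 = 4175.4 BTU/h

4175 BTU/h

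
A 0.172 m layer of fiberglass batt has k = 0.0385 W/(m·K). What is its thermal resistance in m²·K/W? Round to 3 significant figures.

4.47 m²·K/W

R = L/k = 0.172/0.0385 = 4.468 m²·K/W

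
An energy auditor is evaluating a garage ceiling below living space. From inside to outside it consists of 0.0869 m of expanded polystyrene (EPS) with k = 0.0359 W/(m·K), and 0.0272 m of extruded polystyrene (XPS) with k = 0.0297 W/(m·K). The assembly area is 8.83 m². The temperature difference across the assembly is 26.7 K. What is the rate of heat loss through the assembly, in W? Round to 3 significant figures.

70.7 W

0.0869/0.0359 = 2.421
0.0272/0.0297 = 0.9158
R_total = 2.421 + 0.9158 = 3.336 m²·K/W
Q = A·ΔT/R = 8.83 × 26.7 / 3.336 = 70.66 W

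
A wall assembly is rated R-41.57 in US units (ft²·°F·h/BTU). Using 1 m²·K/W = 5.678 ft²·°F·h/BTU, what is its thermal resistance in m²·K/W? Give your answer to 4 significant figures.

R_SI = 41.57/5.678 = 7.3212

7.321 m²·K/W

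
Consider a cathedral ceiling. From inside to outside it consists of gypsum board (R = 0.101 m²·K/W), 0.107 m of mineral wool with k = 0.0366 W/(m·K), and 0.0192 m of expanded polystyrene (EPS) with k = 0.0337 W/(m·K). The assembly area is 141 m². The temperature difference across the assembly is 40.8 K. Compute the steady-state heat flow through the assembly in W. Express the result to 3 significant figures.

1600 W

0.107/0.0366 = 2.923
0.0192/0.0337 = 0.5697
R_total = 0.101 + 2.923 + 0.5697 = 3.594 m²·K/W
Q = A·ΔT/R = 141 × 40.8 / 3.594 = 1601 W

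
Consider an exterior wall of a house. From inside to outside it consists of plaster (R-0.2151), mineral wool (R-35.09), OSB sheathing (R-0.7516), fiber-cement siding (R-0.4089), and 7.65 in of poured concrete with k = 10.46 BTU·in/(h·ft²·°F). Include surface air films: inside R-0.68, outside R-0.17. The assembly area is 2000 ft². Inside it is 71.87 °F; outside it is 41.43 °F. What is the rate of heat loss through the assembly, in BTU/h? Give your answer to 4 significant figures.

1600 BTU/h

7.65/10.46 = 0.73136
R_total = 0.68 + 0.2151 + 35.09 + 0.7516 + 0.4089 + 0.73136 + 0.17 = 38.047 ft²·°F·h/BTU
Q = A·ΔT/R = 2000 × (71.87 − 41.43) / 38.047 = 1600.1 BTU/h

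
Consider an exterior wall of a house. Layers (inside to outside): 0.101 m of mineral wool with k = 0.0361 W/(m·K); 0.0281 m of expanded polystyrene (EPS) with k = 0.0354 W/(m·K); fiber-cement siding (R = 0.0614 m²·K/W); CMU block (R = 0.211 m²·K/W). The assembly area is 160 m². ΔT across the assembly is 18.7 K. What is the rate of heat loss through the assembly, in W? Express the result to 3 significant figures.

774 W

0.101/0.0361 = 2.798
0.0281/0.0354 = 0.7938
R_total = 2.798 + 0.7938 + 0.0614 + 0.211 = 3.864 m²·K/W
Q = A·ΔT/R = 160 × 18.7 / 3.864 = 774.3 W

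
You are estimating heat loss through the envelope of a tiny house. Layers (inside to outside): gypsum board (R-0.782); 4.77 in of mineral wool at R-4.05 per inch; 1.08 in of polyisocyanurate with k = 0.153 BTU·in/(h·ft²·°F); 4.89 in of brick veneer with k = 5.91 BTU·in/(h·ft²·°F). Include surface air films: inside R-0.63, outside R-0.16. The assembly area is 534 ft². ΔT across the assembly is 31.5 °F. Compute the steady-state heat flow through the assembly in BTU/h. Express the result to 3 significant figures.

585 BTU/h

4.77 × 4.05 = 19.32
1.08/0.153 = 7.059
4.89/5.91 = 0.8274
R_total = 0.63 + 0.782 + 19.32 + 7.059 + 0.8274 + 0.16 = 28.78 ft²·°F·h/BTU
Q = A·ΔT/R = 534 × 31.5 / 28.78 = 584.5 BTU/h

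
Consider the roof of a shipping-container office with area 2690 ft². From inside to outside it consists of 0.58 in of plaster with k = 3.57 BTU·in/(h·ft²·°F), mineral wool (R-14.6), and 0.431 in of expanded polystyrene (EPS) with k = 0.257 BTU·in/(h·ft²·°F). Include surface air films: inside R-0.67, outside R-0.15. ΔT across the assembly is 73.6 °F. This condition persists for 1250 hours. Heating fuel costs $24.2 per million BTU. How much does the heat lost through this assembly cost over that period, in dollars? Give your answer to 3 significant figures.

0.58/3.57 = 0.1625
0.431/0.257 = 1.677
R_total = 0.67 + 0.1625 + 14.6 + 1.677 + 0.15 = 17.26 ft²·°F·h/BTU
Q = 2690 × 73.6 / 17.26 = 11470 BTU/h
E = 11470 × 1250 = 14340000 BTU
Cost = 14340000/10⁶ × 24.2 = $347

347 dollars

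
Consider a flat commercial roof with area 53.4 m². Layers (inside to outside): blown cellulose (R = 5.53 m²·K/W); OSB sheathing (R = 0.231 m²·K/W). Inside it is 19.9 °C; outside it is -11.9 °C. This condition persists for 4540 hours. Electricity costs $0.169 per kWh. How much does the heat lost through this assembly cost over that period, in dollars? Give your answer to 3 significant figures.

226 dollars

R_total = 5.53 + 0.231 = 5.761 m²·K/W
Q = 53.4 × (19.9 − (-11.9)) / 5.761 = 294.8 W
E = 294.8 W × 4540 h / 1000 = 1338 kWh
Cost = 1338 × 0.169 = $226.2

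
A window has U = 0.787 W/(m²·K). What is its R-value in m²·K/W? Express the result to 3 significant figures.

1.27 m²·K/W

R = 1/U = 1/0.787 = 1.271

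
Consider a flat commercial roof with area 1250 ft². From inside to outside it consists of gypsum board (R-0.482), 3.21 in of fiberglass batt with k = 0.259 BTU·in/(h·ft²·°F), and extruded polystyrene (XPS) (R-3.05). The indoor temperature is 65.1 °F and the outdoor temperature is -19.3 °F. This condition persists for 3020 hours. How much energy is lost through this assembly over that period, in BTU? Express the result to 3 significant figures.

20000000 BTU

3.21/0.259 = 12.39
R_total = 0.482 + 12.39 + 3.05 = 15.93 ft²·°F·h/BTU
Q = 1250 × (65.1 − (-19.3)) / 15.93 = 6624 BTU/h
E = 6624 × 3020 = 20010000 BTU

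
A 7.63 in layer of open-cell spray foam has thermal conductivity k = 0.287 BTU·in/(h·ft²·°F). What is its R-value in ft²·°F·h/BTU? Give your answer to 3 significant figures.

26.6 ft²·°F·h/BTU

R = L/k = 7.63/0.287 = 26.59 ft²·°F·h/BTU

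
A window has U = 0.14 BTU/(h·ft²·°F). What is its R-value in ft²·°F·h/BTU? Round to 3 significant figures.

R = 1/U = 1/0.14 = 7.143

7.14 ft²·°F·h/BTU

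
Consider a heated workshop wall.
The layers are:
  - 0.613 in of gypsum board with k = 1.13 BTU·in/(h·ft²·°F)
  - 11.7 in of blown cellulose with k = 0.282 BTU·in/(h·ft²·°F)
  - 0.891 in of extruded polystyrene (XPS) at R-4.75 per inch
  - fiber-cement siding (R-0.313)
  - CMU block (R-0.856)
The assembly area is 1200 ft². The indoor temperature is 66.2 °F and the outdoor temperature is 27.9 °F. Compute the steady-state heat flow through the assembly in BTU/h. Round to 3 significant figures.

969 BTU/h

0.613/1.13 = 0.5425
11.7/0.282 = 41.49
0.891 × 4.75 = 4.232
R_total = 0.5425 + 41.49 + 4.232 + 0.313 + 0.856 = 47.43 ft²·°F·h/BTU
Q = A·ΔT/R = 1200 × (66.2 − 27.9) / 47.43 = 968.9 BTU/h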